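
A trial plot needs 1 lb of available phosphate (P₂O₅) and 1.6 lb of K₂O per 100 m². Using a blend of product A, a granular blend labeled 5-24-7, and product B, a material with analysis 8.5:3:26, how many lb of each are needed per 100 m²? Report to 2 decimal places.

With a, b = lb per 100 m² of product A and product B:
P₂O₅: 0.24·a + 0.03·b = 1
K₂O: 0.07·a + 0.26·b = 1.6
From row1: a = (1 − 0.03·b) / 0.24.
Into row2: 0.07·(1 − 0.03·b)/0.24 + 0.26·b = 1.6 → b = 5.2073, a = 3.51575.

3.52 lb product A, 5.21 lb product B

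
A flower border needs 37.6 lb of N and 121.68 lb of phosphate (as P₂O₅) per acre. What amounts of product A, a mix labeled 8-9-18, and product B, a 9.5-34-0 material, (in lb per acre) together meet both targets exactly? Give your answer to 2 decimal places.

Let a = lb of product A, b = lb of product B (per acre).
N: 0.08·a + 0.095·b = 37.6
P₂O₅: 0.09·a + 0.34·b = 121.68
From row1: a = (37.6 − 0.095·b) / 0.08.
Into row2: 0.09·(37.6 − 0.095·b)/0.08 + 0.34·b = 121.68 → b = 340.504, a = 65.6515.

65.65 lb product A, 340.50 lb product B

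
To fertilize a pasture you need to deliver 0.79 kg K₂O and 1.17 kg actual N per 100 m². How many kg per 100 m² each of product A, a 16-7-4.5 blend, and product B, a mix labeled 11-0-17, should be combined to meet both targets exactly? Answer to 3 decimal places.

5.034 kg product A, 3.315 kg product B

Let a = kg of product A, b = kg of product B (per 100 m²).
K₂O: 0.045·a + 0.17·b = 0.79
N: 0.16·a + 0.11·b = 1.17
Eliminate a: (row1) − 0.045/0.16·(row2) → 0.139063·b = 0.460938, so b = 3.31461.
Back-substitute: a = (0.79 − 0.17·3.31461) / 0.045 = 5.03371.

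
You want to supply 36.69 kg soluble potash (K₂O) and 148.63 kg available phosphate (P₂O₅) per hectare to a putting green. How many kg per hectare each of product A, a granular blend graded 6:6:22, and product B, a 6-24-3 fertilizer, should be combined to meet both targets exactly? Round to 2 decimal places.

85.23 kg product A, 597.98 kg product B

Per-hectare balance (a = product A, b = product B):
K₂O: 0.22·a + 0.03·b = 36.69
P₂O₅: 0.06·a + 0.24·b = 148.63
Solving simultaneously: a = 85.2294, b = 597.984.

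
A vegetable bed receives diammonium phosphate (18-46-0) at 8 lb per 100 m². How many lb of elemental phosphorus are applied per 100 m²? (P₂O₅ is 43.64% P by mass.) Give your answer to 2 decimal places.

1.61 lb P per hundred sq m

P₂O₅ per 100 m² = 8 × 46% = 3.68 lb.
Elemental P = 3.68 × 0.4364 = 1.60595 lb per 100 m².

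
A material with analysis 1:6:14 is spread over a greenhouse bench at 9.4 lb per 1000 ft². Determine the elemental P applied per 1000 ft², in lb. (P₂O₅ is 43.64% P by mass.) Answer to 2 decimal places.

0.25 lb P per thousand sq ft

P₂O₅ per 1000 ft² = 9.4 × 6% = 0.564 lb.
Elemental P = 0.564 × 0.4364 = 0.24613 lb per 1000 ft².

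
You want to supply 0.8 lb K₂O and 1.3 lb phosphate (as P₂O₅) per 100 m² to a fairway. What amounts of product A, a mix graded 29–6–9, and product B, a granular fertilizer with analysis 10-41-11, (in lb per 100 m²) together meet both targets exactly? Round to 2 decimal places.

Per-100 m² balance (a = product A, b = product B):
K₂O: 0.09·a + 0.11·b = 0.8
P₂O₅: 0.06·a + 0.41·b = 1.3
Eliminate b: (row1) − 0.11/0.41·(row2) → 0.0739024·a = 0.45122, so a = 6.10561.
Then b = (1.3 − 0.06·6.10561) / 0.41 = 2.27723.

6.11 lb product A, 2.28 lb product B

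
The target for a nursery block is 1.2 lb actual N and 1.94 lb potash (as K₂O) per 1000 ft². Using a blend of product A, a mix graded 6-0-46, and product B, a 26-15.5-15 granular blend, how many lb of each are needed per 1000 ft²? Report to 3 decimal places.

Per-1000 ft² balance (a = product A, b = product B):
N: 0.06·a + 0.26·b = 1.2
K₂O: 0.46·a + 0.15·b = 1.94
Solving simultaneously: a = 2.93309, b = 3.93852.

2.933 lb product A, 3.939 lb product B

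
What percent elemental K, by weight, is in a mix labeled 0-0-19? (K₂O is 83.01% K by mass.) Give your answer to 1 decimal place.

15.8% K

%K = 19 × 0.8301 = 15.7719%.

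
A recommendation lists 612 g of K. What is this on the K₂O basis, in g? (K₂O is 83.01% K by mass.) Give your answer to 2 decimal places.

737.26 g K₂O

K₂O = 612 / 0.8301 = 737.261 g.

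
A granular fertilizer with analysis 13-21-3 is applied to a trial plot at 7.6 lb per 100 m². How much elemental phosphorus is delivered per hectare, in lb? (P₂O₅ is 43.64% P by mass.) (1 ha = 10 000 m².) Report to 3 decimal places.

P₂O₅ per 100 m² = 7.6 × 21% = 1.596 lb.
Elemental P = 1.596 × 0.4364 = 0.696494 lb per 100 m².
Convert to per hectare: 0.696494 × 100 = 69.6494 lb.

69.649 lb P per hectare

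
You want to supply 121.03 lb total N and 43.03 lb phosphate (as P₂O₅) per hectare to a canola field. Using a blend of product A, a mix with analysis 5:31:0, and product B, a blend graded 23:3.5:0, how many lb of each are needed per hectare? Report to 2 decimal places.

81.39 lb product A, 508.52 lb product B

Let a = lb of product A, b = lb of product B (per hectare).
N: 0.05·a + 0.23·b = 121.03
P₂O₅: 0.31·a + 0.035·b = 43.03
From row1: a = (121.03 − 0.23·b) / 0.05.
Into row2: 0.31·(121.03 − 0.23·b)/0.05 + 0.035·b = 43.03 → b = 508.523, a = 81.3925.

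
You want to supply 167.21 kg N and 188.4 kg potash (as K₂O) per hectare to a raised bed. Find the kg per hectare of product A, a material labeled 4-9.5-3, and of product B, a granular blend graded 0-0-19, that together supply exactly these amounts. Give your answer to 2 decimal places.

With a, b = kg per hectare of product A and product B:
N: 0.04·a + 0·b = 167.21
K₂O: 0.03·a + 0.19·b = 188.4
Eliminate a: (row1) − 0.04/0.03·(row2) → -0.253333·b = -83.99, so b = 331.539.
Back-substitute: a = (167.21 − 0·331.539) / 0.04 = 4180.25.

4180.25 kg product A, 331.54 kg product B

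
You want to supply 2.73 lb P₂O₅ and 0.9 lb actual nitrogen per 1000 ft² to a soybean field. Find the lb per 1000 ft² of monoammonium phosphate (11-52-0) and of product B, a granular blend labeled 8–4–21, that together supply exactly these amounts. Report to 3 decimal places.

4.903 lb monoammonium phosphate, 4.508 lb product B

Let a = lb of monoammonium phosphate, b = lb of product B (per 1000 ft²).
P₂O₅: 0.52·a + 0.04·b = 2.73
N: 0.11·a + 0.08·b = 0.9
Solving simultaneously: a = 4.90323, b = 4.50806.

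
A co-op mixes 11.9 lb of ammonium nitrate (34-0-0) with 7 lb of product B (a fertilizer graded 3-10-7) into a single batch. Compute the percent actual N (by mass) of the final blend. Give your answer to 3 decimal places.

22.519% N

Total mass = 11.9 + 7 = 18.9 lb.
N mass = 34%×11.9 + 3%×7 = 4.256 lb.
% N = 4.256 / 18.9 = 22.5185%.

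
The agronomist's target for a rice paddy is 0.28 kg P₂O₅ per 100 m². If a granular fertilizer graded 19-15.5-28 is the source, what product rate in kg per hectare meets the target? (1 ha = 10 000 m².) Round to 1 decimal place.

180.6 kg of product per hectare

Product per 100 m² = 0.28 / 15.5% = 1.80645 kg.
Convert to per hectare: 1.80645 × 100 = 180.645 kg.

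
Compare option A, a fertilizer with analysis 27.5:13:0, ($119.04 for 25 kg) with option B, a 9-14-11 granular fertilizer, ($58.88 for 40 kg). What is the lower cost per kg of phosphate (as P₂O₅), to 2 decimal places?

$10.51 per kg P₂O₅ (option B)

option A: P₂O₅ per bag = 25 × 13% = 3.25 kg; cost = 119.04 / 3.25 = $36.6277/kg P₂O₅.
option B: P₂O₅ per bag = 40 × 14% = 5.6 kg; cost = 58.88 / 5.6 = $10.5143/kg P₂O₅.
option B is cheaper.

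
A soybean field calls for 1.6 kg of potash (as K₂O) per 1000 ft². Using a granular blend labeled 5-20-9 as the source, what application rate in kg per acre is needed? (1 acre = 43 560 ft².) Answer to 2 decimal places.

Product per 1000 ft² = 1.6 / 9% = 17.7778 kg.
Convert to per acre: 17.7778 × 43.56 = 774.4 kg.

774.40 kg of product per acre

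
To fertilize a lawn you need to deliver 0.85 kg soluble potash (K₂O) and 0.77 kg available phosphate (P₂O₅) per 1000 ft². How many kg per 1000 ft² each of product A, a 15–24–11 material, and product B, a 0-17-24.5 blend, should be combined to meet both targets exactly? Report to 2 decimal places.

1.10 kg product A, 2.98 kg product B

Let a = kg of product A, b = kg of product B (per 1000 ft²).
K₂O: 0.11·a + 0.245·b = 0.85
P₂O₅: 0.24·a + 0.17·b = 0.77
From row1: a = (0.85 − 0.245·b) / 0.11.
Into row2: 0.24·(0.85 − 0.245·b)/0.11 + 0.17·b = 0.77 → b = 2.97506, a = 1.101.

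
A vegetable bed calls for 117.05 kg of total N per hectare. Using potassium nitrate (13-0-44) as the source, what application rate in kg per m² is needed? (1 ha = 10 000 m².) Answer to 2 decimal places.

Product per hectare = 117.05 / 13% = 900.385 kg.
Convert to per m²: 900.385 × 0.0001 = 0.0900385 kg.

0.09 kg of product per sq m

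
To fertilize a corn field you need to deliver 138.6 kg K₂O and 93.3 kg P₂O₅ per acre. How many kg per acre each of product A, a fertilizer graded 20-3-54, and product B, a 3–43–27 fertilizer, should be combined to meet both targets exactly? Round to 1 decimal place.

With a, b = kg per acre of product A and product B:
K₂O: 0.54·a + 0.27·b = 138.6
P₂O₅: 0.03·a + 0.43·b = 93.3
Solving simultaneously: a = 153.534, b = 206.265.

153.5 kg product A, 206.3 kg product B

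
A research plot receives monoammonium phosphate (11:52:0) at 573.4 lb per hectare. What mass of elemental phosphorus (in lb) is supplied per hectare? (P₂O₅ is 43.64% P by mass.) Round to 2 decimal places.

130.12 lb P per hectare

P₂O₅ per hectare = 573.4 × 52% = 298.168 lb.
Elemental P = 298.168 × 0.4364 = 130.121 lb per hectare.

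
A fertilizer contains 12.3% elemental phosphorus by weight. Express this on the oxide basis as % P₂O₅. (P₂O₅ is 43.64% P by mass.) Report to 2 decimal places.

%P₂O₅ = 12.3 / 0.4364 = 28.1852%.

28.19% P₂O₅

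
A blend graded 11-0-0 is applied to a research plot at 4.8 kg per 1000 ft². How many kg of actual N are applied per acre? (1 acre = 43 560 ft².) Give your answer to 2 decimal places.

nitrogen per 1000 ft² = 4.8 × 11% = 0.528 kg.
Convert to per acre: 0.528 × 43.56 = 22.9997 kg.

23.00 kg N per acre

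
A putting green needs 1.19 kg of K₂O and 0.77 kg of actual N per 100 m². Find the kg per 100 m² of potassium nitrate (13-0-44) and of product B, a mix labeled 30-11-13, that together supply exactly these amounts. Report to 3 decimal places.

Let a = kg of potassium nitrate, b = kg of product B (per 100 m²).
K₂O: 0.44·a + 0.13·b = 1.19
N: 0.13·a + 0.3·b = 0.77
Eliminate b: (row1) − 0.13/0.3·(row2) → 0.383667·a = 0.856333, so a = 2.23197.
Then b = (0.77 − 0.13·2.23197) / 0.3 = 1.59948.

2.232 kg potassium nitrate, 1.599 kg product B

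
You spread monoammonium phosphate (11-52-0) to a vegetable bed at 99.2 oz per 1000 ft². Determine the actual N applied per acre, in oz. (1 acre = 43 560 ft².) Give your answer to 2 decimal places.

nitrogen per 1000 ft² = 99.2 × 11% = 10.912 oz.
Convert to per acre: 10.912 × 43.56 = 475.327 oz.

475.33 oz N per acre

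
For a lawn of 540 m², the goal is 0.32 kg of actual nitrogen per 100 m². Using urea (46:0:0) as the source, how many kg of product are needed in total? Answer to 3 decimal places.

Product per 100 m² = 0.32 / 46% = 0.695652 kg.
Total product = 0.695652 × 540 / 100 = 3.75652 kg.

3.757 kg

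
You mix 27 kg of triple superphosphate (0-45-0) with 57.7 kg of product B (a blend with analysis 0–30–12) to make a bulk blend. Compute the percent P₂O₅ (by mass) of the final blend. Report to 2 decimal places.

Total mass = 27 + 57.7 = 84.7 kg.
P₂O₅ mass = 45%×27 + 30%×57.7 = 29.46 kg.
% P₂O₅ = 29.46 / 84.7 = 34.7816%.

34.78% P₂O₅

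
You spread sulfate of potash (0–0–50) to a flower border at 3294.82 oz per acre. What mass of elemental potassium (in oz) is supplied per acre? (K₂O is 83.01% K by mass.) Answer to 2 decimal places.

1367.52 oz K per acre

K₂O per acre = 3294.82 × 50% = 1647.41 oz.
Elemental K = 1647.41 × 0.8301 = 1367.515 oz per acre.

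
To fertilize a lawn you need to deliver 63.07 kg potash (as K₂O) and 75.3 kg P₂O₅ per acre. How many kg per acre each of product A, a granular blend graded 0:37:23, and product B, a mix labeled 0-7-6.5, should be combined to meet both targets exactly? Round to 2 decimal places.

60.33 kg product A, 756.84 kg product B

Per-acre balance (a = product A, b = product B):
K₂O: 0.23·a + 0.065·b = 63.07
P₂O₅: 0.37·a + 0.07·b = 75.3
Eliminate a: (row1) − 0.23/0.37·(row2) → 0.0214865·b = 16.2619, so b = 756.843.
Back-substitute: a = (63.07 − 0.065·756.843) / 0.23 = 60.327.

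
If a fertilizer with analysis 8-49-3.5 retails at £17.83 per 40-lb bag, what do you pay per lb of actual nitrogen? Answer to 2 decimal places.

N in bag = 40 × 8% = 3.2 lb.
Cost per lb N = £17.83 / 3.2 = £5.5719.

£5.57 per lb N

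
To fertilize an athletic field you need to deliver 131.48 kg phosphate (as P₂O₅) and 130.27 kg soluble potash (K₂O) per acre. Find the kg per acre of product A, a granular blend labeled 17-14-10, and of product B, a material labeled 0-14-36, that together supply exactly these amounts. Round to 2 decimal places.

With a, b = kg per acre of product A and product B:
P₂O₅: 0.14·a + 0.14·b = 131.48
K₂O: 0.1·a + 0.36·b = 130.27
Eliminate a: (row1) − 0.14/0.1·(row2) → -0.364·b = -50.898, so b = 139.8297.
Back-substitute: a = (131.48 − 0.14·139.8297) / 0.14 = 799.313.

799.31 kg product A, 139.83 kg product B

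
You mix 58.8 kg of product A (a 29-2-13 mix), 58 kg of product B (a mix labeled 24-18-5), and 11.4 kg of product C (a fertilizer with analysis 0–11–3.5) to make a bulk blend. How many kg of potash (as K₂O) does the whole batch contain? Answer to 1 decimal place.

K₂O mass = 13%×58.8 + 5%×58 + 3.5%×11.4 = 10.943 kg.

10.9 kg K₂O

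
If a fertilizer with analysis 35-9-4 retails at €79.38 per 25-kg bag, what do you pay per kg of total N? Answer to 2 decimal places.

N in bag = 25 × 35% = 8.75 kg.
Cost per kg N = €79.38 / 8.75 = €9.0720.

€9.07 per kg N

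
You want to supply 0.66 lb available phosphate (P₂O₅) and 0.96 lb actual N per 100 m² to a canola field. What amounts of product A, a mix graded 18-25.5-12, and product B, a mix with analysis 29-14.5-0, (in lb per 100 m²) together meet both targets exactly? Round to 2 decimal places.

Let a = lb of product A, b = lb of product B (per 100 m²).
P₂O₅: 0.255·a + 0.145·b = 0.66
N: 0.18·a + 0.29·b = 0.96
Eliminate a: (row1) − 0.255/0.18·(row2) → -0.265833·b = -0.7, so b = 2.63323.
Back-substitute: a = (0.66 − 0.145·2.63323) / 0.255 = 1.09091.

1.09 lb product A, 2.63 lb product B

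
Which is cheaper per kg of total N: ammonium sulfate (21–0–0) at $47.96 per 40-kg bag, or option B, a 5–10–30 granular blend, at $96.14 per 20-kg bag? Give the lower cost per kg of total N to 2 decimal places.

ammonium sulfate: N per bag = 40 × 21% = 8.4 kg; cost = 47.96 / 8.4 = $5.7095/kg N.
option B: N per bag = 20 × 5% = 1 kg; cost = 96.14 / 1 = $96.1400/kg N.
ammonium sulfate is cheaper.

$5.71 per kg N (ammonium sulfate)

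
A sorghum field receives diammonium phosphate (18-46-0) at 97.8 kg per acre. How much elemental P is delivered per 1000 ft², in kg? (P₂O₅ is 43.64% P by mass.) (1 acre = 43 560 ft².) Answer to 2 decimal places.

0.45 kg P per thousand sq ft

P₂O₅ per acre = 97.8 × 46% = 44.988 kg.
Elemental P = 44.988 × 0.4364 = 19.6328 kg per acre.
Convert to per 1000 ft²: 19.6328 × 0.0229568 = 0.450706 kg.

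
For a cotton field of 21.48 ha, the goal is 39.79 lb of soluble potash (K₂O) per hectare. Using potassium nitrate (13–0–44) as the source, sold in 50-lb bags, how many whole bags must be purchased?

39 bags

Product per hectare = 39.79 / 44% = 90.4318 lb.
Total product = 90.4318 × 21.48 = 1942.48 lb.
Bags = ⌈1942.48 / 50⌉ = 39.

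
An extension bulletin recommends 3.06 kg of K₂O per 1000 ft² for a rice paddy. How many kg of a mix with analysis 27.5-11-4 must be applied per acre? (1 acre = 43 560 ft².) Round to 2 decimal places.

Product per 1000 ft² = 3.06 / 4% = 76.5 kg.
Convert to per acre: 76.5 × 43.56 = 3332.34 kg.

3332.34 kg of product per acre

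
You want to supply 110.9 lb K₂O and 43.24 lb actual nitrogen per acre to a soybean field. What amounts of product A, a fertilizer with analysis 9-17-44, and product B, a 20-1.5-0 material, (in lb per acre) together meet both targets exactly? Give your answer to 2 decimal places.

252.05 lb product A, 102.78 lb product B

Per-acre balance (a = product A, b = product B):
K₂O: 0.44·a + 0·b = 110.9
N: 0.09·a + 0.2·b = 43.24
Solving simultaneously: a = 252.045, b = 102.7795.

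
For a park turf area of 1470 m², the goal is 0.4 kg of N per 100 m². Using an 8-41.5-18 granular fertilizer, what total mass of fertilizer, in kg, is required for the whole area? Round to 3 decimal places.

73.500 kg

Product per 100 m² = 0.4 / 8% = 5 kg.
Total product = 5 × 1470 / 100 = 73.5 kg.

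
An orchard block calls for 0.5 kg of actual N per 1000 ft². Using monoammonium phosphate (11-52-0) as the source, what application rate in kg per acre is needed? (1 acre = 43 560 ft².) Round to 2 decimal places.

198.00 kg of product per acre

Product per 1000 ft² = 0.5 / 11% = 4.54545 kg.
Convert to per acre: 4.54545 × 43.56 = 198 kg.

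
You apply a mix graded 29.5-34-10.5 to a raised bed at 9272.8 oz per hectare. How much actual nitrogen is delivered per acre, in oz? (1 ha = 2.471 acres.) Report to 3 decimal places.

1107.032 oz N per acre

nitrogen per hectare = 9272.8 × 29.5% = 2735.48 oz.
Convert to per acre: 2735.48 × 0.404694 = 1107.03197 oz.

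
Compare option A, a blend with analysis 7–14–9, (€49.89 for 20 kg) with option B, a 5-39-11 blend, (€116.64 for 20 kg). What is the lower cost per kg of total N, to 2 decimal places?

option A: N per bag = 20 × 7% = 1.4 kg; cost = 49.89 / 1.4 = €35.6357/kg N.
option B: N per bag = 20 × 5% = 1 kg; cost = 116.64 / 1 = €116.6400/kg N.
option A is cheaper.

€35.64 per kg N (option A)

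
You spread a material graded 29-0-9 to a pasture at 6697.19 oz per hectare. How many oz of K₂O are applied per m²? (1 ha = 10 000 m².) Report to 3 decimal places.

K₂O per hectare = 6697.19 × 9% = 602.747 oz.
Convert to per m²: 602.747 × 0.0001 = 0.0602747 oz.

0.060 oz K₂O per sq m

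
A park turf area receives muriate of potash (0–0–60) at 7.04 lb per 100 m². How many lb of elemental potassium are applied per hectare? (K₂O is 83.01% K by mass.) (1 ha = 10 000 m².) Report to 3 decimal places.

K₂O per 100 m² = 7.04 × 60% = 4.224 lb.
Elemental K = 4.224 × 0.8301 = 3.50634 lb per 100 m².
Convert to per hectare: 3.50634 × 100 = 350.6342 lb.

350.634 lb K per hectare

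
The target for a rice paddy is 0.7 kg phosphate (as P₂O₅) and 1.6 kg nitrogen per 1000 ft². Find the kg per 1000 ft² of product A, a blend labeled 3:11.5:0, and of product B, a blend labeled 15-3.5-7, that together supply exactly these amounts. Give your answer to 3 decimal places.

3.025 kg product A, 10.062 kg product B

Let a = kg of product A, b = kg of product B (per 1000 ft²).
P₂O₅: 0.115·a + 0.035·b = 0.7
N: 0.03·a + 0.15·b = 1.6
Eliminate a: (row1) − 0.115/0.03·(row2) → -0.54·b = -5.43333, so b = 10.0617.
Back-substitute: a = (0.7 − 0.035·10.0617) / 0.115 = 3.02469.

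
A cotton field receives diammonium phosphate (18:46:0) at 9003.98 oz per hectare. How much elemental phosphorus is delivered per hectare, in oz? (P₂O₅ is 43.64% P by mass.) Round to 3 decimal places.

1807.495 oz P per hectare

P₂O₅ per hectare = 9003.98 × 46% = 4141.83 oz.
Elemental P = 4141.83 × 0.4364 = 1807.49496 oz per hectare.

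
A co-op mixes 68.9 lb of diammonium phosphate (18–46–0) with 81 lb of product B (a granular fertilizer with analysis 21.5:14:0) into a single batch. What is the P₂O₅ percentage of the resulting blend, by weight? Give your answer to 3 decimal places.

28.708% P₂O₅

Total mass = 68.9 + 81 = 149.9 lb.
P₂O₅ mass = 46%×68.9 + 14%×81 = 43.034 lb.
% P₂O₅ = 43.034 / 149.9 = 28.70847%.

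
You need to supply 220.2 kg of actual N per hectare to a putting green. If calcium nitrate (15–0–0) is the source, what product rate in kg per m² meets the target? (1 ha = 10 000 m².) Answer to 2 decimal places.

Product per hectare = 220.2 / 15% = 1468 kg.
Convert to per m²: 1468 × 0.0001 = 0.1468 kg.

0.15 kg of product per sq m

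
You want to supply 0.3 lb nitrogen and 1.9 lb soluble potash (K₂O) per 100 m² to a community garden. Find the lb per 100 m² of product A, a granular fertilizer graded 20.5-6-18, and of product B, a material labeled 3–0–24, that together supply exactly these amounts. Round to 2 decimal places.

Per-100 m² balance (a = product A, b = product B):
N: 0.205·a + 0.03·b = 0.3
K₂O: 0.18·a + 0.24·b = 1.9
Solving simultaneously: a = 0.342466, b = 7.65982.

0.34 lb product A, 7.66 lb product B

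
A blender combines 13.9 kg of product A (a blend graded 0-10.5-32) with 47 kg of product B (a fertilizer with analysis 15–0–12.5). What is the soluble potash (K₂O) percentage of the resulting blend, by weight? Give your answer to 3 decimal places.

16.951% K₂O

Total mass = 13.9 + 47 = 60.9 kg.
K₂O mass = 32%×13.9 + 12.5%×47 = 10.323 kg.
% K₂O = 10.323 / 60.9 = 16.9507%.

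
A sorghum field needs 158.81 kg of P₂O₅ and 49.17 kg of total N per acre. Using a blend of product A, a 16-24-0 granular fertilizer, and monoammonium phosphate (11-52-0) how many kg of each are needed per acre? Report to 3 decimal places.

142.593 kg product A, 239.592 kg monoammonium phosphate

Per-acre balance (a = product A, b = monoammonium phosphate):
P₂O₅: 0.24·a + 0.52·b = 158.81
N: 0.16·a + 0.11·b = 49.17
Eliminate a: (row1) − 0.24/0.16·(row2) → 0.355·b = 85.055, so b = 239.5915.
Back-substitute: a = (158.81 − 0.52·239.5915) / 0.24 = 142.5933.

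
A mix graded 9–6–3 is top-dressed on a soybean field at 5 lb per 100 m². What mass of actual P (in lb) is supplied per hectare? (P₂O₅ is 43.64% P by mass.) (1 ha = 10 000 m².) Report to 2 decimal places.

P₂O₅ per 100 m² = 5 × 6% = 0.3 lb.
Elemental P = 0.3 × 0.4364 = 0.13092 lb per 100 m².
Convert to per hectare: 0.13092 × 100 = 13.092 lb.

13.09 lb P per hectare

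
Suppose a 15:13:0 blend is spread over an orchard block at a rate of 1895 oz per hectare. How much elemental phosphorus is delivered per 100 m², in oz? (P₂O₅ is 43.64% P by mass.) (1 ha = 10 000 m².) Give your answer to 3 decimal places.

1.075 oz P per hundred sq m

P₂O₅ per hectare = 1895 × 13% = 246.35 oz.
Elemental P = 246.35 × 0.4364 = 107.507 oz per hectare.
Convert to per 100 m²: 107.507 × 0.01 = 1.07507 oz.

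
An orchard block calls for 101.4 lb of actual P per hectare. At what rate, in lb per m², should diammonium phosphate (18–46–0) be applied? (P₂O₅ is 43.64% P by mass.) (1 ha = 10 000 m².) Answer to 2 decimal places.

0.05 lb of product per sq m

As P₂O₅: 101.4 / 0.4364 = 232.356 lb per hectare.
Product per hectare = 232.356 / 46% = 505.121 lb.
Convert to per m²: 505.121 × 0.0001 = 0.0505121 lb.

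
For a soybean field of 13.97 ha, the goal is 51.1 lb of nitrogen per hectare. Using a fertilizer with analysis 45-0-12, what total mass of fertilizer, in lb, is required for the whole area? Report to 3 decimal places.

1586.371 lb

Product per hectare = 51.1 / 45% = 113.556 lb.
Total product = 113.556 × 13.97 = 1586.3711 lb.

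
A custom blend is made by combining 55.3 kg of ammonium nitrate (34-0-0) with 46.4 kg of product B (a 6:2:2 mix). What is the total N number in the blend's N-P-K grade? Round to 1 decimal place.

Total mass = 55.3 + 46.4 = 101.7 kg.
N mass = 34%×55.3 + 6%×46.4 = 21.586 kg.
% N = 21.586 / 101.7 = 21.2252%.

21.2% N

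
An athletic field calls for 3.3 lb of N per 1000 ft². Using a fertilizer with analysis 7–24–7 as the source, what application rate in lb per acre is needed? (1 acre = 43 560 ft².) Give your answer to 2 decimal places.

Product per 1000 ft² = 3.3 / 7% = 47.1429 lb.
Convert to per acre: 47.1429 × 43.56 = 2053.543 lb.

2053.54 lb of product per acre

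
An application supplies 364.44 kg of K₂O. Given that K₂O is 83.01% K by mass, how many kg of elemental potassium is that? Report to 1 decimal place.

302.5 kg K

K = 364.44 × 0.8301 = 302.522 kg.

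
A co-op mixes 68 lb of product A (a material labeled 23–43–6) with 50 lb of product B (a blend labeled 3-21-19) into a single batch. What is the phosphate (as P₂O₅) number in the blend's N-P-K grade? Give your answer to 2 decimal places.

Total mass = 68 + 50 = 118 lb.
P₂O₅ mass = 43%×68 + 21%×50 = 39.74 lb.
% P₂O₅ = 39.74 / 118 = 33.678%.

33.68% P₂O₅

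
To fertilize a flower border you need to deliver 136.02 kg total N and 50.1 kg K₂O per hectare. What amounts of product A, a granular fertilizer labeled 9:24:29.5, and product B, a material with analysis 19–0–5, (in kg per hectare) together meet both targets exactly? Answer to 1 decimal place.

52.7 kg product A, 690.9 kg product B

Per-hectare balance (a = product A, b = product B):
N: 0.09·a + 0.19·b = 136.02
K₂O: 0.295·a + 0.05·b = 50.1
Solving simultaneously: a = 52.7255, b = 690.919.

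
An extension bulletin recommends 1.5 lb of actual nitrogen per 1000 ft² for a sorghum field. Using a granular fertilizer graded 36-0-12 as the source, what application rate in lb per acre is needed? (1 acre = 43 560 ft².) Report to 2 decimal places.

Product per 1000 ft² = 1.5 / 36% = 4.16667 lb.
Convert to per acre: 4.16667 × 43.56 = 181.5 lb.

181.50 lb of product per acre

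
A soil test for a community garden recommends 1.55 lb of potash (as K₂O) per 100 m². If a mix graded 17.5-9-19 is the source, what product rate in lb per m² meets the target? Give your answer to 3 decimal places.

0.082 lb of product per sq m

Product per 100 m² = 1.55 / 19% = 8.15789 lb.
Convert to per m²: 8.15789 × 0.01 = 0.0815789 lb.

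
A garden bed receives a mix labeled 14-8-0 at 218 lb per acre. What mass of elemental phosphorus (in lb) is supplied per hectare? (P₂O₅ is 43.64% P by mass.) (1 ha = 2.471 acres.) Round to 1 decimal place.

P₂O₅ per acre = 218 × 8% = 17.44 lb.
Elemental P = 17.44 × 0.4364 = 7.61082 lb per acre.
Convert to per hectare: 7.61082 × 2.471 = 18.8063 lb.

18.8 lb P per hectare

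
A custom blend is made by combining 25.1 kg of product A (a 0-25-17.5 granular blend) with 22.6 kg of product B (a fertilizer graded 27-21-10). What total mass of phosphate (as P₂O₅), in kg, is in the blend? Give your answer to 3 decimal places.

P₂O₅ mass = 25%×25.1 + 21%×22.6 = 11.021 kg.

11.021 kg P₂O₅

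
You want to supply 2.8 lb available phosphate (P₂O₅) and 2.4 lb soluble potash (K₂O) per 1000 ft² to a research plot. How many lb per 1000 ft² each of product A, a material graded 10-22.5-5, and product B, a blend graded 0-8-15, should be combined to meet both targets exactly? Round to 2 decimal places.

7.66 lb product A, 13.45 lb product B

Let a = lb of product A, b = lb of product B (per 1000 ft²).
P₂O₅: 0.225·a + 0.08·b = 2.8
K₂O: 0.05·a + 0.15·b = 2.4
From row1: a = (2.8 − 0.08·b) / 0.225.
Into row2: 0.05·(2.8 − 0.08·b)/0.225 + 0.15·b = 2.4 → b = 13.4454, a = 7.66387.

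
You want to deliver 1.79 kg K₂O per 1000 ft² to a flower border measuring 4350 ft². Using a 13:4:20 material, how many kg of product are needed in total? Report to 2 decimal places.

38.93 kg

Product per 1000 ft² = 1.79 / 20% = 8.95 kg.
Total product = 8.95 × 4350 / 1000 = 38.9325 kg.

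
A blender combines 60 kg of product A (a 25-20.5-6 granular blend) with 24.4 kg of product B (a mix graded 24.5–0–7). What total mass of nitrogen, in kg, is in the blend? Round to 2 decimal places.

N mass = 25%×60 + 24.5%×24.4 = 20.978 kg.

20.98 kg N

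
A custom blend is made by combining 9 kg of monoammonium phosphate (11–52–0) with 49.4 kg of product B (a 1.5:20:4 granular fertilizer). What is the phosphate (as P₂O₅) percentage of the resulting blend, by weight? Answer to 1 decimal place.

24.9% P₂O₅

Total mass = 9 + 49.4 = 58.4 kg.
P₂O₅ mass = 52%×9 + 20%×49.4 = 14.56 kg.
% P₂O₅ = 14.56 / 58.4 = 24.9315%.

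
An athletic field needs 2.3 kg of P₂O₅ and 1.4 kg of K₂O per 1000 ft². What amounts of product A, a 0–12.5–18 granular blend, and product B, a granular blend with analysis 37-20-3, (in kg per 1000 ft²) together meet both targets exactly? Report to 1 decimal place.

6.5 kg product A, 7.4 kg product B

Per-1000 ft² balance (a = product A, b = product B):
P₂O₅: 0.125·a + 0.2·b = 2.3
K₂O: 0.18·a + 0.03·b = 1.4
Eliminate a: (row1) − 0.125/0.18·(row2) → 0.179167·b = 1.32778, so b = 7.41085.
Back-substitute: a = (2.3 − 0.2·7.41085) / 0.125 = 6.54264.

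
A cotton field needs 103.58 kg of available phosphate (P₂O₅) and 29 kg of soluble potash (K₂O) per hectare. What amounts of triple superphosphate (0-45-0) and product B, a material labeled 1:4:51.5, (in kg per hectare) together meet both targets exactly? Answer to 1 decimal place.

Let a = kg of triple superphosphate, b = kg of product B (per hectare).
P₂O₅: 0.45·a + 0.04·b = 103.58
K₂O: 0·a + 0.515·b = 29
Solving simultaneously: a = 225.172, b = 56.3107.

225.2 kg triple superphosphate, 56.3 kg product B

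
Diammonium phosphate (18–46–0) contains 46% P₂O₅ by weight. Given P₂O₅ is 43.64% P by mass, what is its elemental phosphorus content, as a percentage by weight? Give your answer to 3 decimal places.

%P = 46 × 0.4364 = 20.0744%.

20.074% P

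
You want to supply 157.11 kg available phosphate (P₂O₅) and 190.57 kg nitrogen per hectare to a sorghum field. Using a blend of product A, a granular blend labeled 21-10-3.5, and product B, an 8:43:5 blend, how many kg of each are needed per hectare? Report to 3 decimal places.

842.968 kg product A, 169.333 kg product B

Let a = kg of product A, b = kg of product B (per hectare).
P₂O₅: 0.1·a + 0.43·b = 157.11
N: 0.21·a + 0.08·b = 190.57
Solving simultaneously: a = 842.9684, b = 169.3329.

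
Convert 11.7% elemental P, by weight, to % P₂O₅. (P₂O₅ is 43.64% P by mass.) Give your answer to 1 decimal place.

%P₂O₅ = 11.7 / 0.4364 = 26.8103%.

26.8% P₂O₅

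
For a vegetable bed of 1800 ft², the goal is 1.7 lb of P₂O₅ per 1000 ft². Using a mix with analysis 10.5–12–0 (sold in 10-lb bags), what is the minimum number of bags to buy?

Product per 1000 ft² = 1.7 / 12% = 14.1667 lb.
Total product = 14.1667 × 1800 / 1000 = 25.5 lb.
Bags = ⌈25.5 / 10⌉ = 3.

3 bags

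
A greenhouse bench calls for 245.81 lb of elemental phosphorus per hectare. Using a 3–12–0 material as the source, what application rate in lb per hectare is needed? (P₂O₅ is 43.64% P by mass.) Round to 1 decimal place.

As P₂O₅: 245.81 / 0.4364 = 563.268 lb per hectare.
Product per hectare = 563.268 / 12% = 4693.897 lb.

4693.9 lb of product per hectare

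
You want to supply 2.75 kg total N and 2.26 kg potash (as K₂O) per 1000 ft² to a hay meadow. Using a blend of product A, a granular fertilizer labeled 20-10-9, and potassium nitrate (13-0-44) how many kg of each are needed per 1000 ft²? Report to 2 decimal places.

12.01 kg product A, 2.68 kg potassium nitrate

Per-1000 ft² balance (a = product A, b = potassium nitrate):
N: 0.2·a + 0.13·b = 2.75
K₂O: 0.09·a + 0.44·b = 2.26
Eliminate a: (row1) − 0.2/0.09·(row2) → -0.847778·b = -2.27222, so b = 2.68021.
Back-substitute: a = (2.75 − 0.13·2.68021) / 0.2 = 12.0079.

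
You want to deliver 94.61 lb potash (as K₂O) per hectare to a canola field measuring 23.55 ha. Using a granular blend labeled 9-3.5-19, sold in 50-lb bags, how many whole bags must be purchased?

Product per hectare = 94.61 / 19% = 497.947 lb.
Total product = 497.947 × 23.55 = 11726.7 lb.
Bags = ⌈11726.7 / 50⌉ = 235.

235 bags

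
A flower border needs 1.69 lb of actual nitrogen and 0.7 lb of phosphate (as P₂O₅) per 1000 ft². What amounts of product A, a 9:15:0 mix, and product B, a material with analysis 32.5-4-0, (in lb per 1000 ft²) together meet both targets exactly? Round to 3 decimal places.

Let a = lb of product A, b = lb of product B (per 1000 ft²).
N: 0.09·a + 0.325·b = 1.69
P₂O₅: 0.15·a + 0.04·b = 0.7
Solving simultaneously: a = 3.54153, b = 4.21927.

3.542 lb product A, 4.219 lb product B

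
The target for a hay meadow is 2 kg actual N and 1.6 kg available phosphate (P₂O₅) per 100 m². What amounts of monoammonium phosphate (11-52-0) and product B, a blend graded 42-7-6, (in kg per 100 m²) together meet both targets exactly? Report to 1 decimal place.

Let a = kg of monoammonium phosphate, b = kg of product B (per 100 m²).
N: 0.11·a + 0.42·b = 2
P₂O₅: 0.52·a + 0.07·b = 1.6
Eliminate a: (row1) − 0.11/0.52·(row2) → 0.405192·b = 1.66154, so b = 4.10062.
Back-substitute: a = (2 − 0.42·4.10062) / 0.11 = 2.52492.

2.5 kg monoammonium phosphate, 4.1 kg product B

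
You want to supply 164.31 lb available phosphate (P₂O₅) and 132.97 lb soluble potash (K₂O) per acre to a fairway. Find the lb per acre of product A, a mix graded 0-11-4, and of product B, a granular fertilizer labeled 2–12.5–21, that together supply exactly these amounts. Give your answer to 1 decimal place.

988.1 lb product A, 445.0 lb product B

Let a = lb of product A, b = lb of product B (per acre).
P₂O₅: 0.11·a + 0.125·b = 164.31
K₂O: 0.04·a + 0.21·b = 132.97
Eliminate a: (row1) − 0.11/0.04·(row2) → -0.4525·b = -201.358, so b = 444.989.
Back-substitute: a = (164.31 − 0.125·444.989) / 0.11 = 988.058.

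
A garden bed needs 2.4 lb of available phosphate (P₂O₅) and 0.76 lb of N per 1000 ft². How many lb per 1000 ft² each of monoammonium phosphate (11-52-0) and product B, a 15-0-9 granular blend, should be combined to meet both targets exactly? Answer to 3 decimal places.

Per-1000 ft² balance (a = monoammonium phosphate, b = product B):
P₂O₅: 0.52·a + 0·b = 2.4
N: 0.11·a + 0.15·b = 0.76
Solving simultaneously: a = 4.61538, b = 1.68205.

4.615 lb monoammonium phosphate, 1.682 lb product B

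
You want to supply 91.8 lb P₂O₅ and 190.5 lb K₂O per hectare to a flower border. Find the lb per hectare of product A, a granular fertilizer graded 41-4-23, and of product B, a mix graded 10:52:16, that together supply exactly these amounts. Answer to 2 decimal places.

Let a = lb of product A, b = lb of product B (per hectare).
P₂O₅: 0.04·a + 0.52·b = 91.8
K₂O: 0.23·a + 0.16·b = 190.5
Solving simultaneously: a = 745.336, b = 119.2049.

745.34 lb product A, 119.20 lb product B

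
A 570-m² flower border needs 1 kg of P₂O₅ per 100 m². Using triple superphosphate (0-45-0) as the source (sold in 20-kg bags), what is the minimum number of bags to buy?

1 bags

Product per 100 m² = 1 / 45% = 2.22222 kg.
Total product = 2.22222 × 570 / 100 = 12.6667 kg.
Bags = ⌈12.6667 / 20⌉ = 1.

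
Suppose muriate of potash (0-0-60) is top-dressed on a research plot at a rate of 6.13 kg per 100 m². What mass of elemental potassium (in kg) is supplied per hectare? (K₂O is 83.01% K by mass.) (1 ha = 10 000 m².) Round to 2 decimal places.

K₂O per 100 m² = 6.13 × 60% = 3.678 kg.
Elemental K = 3.678 × 0.8301 = 3.05311 kg per 100 m².
Convert to per hectare: 3.05311 × 100 = 305.311 kg.

305.31 kg K per hectare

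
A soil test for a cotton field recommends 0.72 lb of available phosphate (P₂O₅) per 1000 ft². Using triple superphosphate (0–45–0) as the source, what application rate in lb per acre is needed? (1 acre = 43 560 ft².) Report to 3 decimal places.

69.696 lb of product per acre

Product per 1000 ft² = 0.72 / 45% = 1.6 lb.
Convert to per acre: 1.6 × 43.56 = 69.696 lb.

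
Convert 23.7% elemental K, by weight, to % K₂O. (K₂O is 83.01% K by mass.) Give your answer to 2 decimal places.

%K₂O = 23.7 / 0.8301 = 28.5508%.

28.55% K₂O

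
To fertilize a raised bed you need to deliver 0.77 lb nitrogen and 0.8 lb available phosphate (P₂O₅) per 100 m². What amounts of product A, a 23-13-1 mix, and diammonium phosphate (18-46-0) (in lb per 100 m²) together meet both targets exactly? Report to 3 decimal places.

Let a = lb of product A, b = lb of diammonium phosphate (per 100 m²).
N: 0.23·a + 0.18·b = 0.77
P₂O₅: 0.13·a + 0.46·b = 0.8
Eliminate b: (row1) − 0.18/0.46·(row2) → 0.17913·a = 0.456957, so a = 2.55097.
Then b = (0.8 − 0.13·2.55097) / 0.46 = 1.0182.

2.551 lb product A, 1.018 lb diammonium phosphate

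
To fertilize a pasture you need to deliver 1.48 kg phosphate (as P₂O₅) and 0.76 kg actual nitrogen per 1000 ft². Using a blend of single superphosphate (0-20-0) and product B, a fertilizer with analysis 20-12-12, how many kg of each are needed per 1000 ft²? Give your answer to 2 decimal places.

5.12 kg single superphosphate, 3.80 kg product B

Per-1000 ft² balance (a = single superphosphate, b = product B):
P₂O₅: 0.2·a + 0.12·b = 1.48
N: 0·a + 0.2·b = 0.76
Solving simultaneously: a = 5.12, b = 3.8.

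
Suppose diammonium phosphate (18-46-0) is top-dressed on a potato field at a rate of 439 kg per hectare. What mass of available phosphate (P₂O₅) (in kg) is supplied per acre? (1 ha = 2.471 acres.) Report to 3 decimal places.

P₂O₅ per hectare = 439 × 46% = 201.94 kg.
Convert to per acre: 201.94 × 0.404694 = 81.723998 kg.

81.724 kg P₂O₅ per acre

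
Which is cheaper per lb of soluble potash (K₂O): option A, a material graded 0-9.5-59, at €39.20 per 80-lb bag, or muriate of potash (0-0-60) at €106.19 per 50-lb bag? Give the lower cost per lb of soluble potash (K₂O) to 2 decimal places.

option A: K₂O per bag = 80 × 59% = 47.2 lb; cost = 39.20 / 47.2 = €0.8305/lb K₂O.
muriate of potash: K₂O per bag = 50 × 60% = 30 lb; cost = 106.19 / 30 = €3.5397/lb K₂O.
option A is cheaper.

€0.83 per lb K₂O (option A)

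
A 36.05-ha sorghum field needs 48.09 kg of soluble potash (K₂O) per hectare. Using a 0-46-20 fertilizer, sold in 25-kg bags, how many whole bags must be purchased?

Product per hectare = 48.09 / 20% = 240.45 kg.
Total product = 240.45 × 36.05 = 8668.22 kg.
Bags = ⌈8668.22 / 25⌉ = 347.

347 bags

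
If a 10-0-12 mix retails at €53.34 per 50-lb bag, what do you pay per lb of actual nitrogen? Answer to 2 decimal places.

N in bag = 50 × 10% = 5 lb.
Cost per lb N = €53.34 / 5 = €10.6680.

€10.67 per lb N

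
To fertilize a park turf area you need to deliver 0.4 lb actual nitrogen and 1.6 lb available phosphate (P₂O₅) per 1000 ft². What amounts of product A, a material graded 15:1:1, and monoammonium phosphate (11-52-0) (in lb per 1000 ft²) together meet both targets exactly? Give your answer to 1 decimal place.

With a, b = lb per 1000 ft² of product A and monoammonium phosphate:
N: 0.15·a + 0.11·b = 0.4
P₂O₅: 0.01·a + 0.52·b = 1.6
Eliminate b: (row1) − 0.11/0.52·(row2) → 0.147885·a = 0.0615385, so a = 0.416125.
Then b = (1.6 − 0.01·0.416125) / 0.52 = 3.06892.

0.4 lb product A, 3.1 lb monoammonium phosphate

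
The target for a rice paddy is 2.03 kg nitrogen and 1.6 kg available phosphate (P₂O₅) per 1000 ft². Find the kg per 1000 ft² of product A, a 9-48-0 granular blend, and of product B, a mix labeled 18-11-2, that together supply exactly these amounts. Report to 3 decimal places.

Per-1000 ft² balance (a = product A, b = product B):
N: 0.09·a + 0.18·b = 2.03
P₂O₅: 0.48·a + 0.11·b = 1.6
From row1: a = (2.03 − 0.18·b) / 0.09.
Into row2: 0.48·(2.03 − 0.18·b)/0.09 + 0.11·b = 1.6 → b = 10.8549, a = 0.845752.

0.846 kg product A, 10.855 kg product B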